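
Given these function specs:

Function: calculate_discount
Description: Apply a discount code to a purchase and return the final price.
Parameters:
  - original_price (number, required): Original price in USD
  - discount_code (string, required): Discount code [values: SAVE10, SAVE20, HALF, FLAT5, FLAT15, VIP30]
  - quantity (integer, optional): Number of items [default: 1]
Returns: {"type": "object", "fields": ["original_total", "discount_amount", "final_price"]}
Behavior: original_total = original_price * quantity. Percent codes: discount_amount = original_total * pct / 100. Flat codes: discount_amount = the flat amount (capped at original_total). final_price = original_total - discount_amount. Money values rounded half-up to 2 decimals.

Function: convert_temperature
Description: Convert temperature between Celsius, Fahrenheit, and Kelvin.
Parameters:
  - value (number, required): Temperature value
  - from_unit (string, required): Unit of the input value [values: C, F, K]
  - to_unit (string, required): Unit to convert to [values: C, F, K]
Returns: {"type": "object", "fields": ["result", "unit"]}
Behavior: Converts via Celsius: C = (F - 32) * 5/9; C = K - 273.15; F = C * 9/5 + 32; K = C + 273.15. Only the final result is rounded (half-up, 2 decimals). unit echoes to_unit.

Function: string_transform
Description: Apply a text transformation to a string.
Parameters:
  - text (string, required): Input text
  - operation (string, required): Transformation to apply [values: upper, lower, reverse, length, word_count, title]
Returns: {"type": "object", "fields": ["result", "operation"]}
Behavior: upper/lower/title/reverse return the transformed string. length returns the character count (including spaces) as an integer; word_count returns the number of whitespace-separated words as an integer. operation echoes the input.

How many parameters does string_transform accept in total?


Parameters of string_transform: text (required), operation (required)
Total:
2


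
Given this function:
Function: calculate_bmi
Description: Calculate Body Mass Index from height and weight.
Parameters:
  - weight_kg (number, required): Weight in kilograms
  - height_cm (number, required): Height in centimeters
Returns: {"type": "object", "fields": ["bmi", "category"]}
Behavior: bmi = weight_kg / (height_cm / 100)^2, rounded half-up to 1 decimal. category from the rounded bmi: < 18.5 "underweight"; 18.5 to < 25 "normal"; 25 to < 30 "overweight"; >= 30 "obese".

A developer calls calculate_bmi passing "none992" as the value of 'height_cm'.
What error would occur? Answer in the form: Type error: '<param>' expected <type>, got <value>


Spec: 'height_cm' is declared as number; "none992" is a string.
Type error: 'height_cm' expected number, got "none992"


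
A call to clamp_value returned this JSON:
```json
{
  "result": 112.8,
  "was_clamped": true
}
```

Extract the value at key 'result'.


112.8


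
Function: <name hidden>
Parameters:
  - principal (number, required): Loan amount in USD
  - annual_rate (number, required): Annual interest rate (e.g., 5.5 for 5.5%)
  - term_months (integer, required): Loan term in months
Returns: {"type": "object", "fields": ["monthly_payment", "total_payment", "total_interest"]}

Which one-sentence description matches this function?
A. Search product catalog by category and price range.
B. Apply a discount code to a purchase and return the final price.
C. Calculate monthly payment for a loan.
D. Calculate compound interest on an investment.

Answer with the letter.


Parameters principal, annual_rate, term_months and return ["monthly_payment", "total_payment", "total_interest"] fit: Calculate monthly payment for a loan.
C


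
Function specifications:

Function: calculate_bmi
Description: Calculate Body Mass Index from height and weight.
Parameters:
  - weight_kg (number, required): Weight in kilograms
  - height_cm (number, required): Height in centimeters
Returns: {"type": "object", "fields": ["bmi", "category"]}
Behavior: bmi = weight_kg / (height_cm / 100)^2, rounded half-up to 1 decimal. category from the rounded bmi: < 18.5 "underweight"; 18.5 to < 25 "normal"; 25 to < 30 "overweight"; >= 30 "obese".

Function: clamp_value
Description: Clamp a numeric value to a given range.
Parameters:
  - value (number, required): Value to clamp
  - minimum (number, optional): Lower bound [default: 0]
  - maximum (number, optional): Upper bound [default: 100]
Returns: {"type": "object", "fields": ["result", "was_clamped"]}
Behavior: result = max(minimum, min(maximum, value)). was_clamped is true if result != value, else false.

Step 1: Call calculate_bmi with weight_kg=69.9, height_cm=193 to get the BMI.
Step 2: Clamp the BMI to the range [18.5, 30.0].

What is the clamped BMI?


Step 1: calculate_bmi(weight_kg=69.9, height_cm=193)
  height_m = 193 / 100 = 1.93
  bmi = 69.9 / 1.93^2 = 69.9 / 3.7249 = 18.765604 -> 18.8
  18.5 <= 18.8 < 25 -> normal
  -> bmi = 18.8
Step 2: clamp_value(value=18.8, minimum=18.5, maximum=30.0)
  result = max(18.5, min(30.0, 18.8)) = max(18.5, 18.8) = 18.8
  was_clamped = (18.8 != 18.8) = false
  -> result = 18.8
18.8


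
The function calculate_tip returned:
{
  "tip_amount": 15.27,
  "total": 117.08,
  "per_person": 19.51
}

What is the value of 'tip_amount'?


15.27


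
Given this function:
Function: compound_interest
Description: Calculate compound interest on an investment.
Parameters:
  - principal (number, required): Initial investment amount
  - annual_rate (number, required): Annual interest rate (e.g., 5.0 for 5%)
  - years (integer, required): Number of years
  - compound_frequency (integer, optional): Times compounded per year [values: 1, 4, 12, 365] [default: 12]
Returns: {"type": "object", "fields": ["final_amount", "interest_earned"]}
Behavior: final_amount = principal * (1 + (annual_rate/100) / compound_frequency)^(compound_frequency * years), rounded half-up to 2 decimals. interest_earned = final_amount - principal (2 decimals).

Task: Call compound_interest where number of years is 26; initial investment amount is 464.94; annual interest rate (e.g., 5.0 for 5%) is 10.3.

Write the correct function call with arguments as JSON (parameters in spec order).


Mapping each described value to its parameter name:
  'Number of years' -> years = 26
  'Initial investment amount' -> principal = 464.94
  'Annual interest rate (e.g., 5.0 for 5%)' -> annual_rate = 10.3
compound_interest({"principal": 464.94, "annual_rate": 10.3, "years": 26})


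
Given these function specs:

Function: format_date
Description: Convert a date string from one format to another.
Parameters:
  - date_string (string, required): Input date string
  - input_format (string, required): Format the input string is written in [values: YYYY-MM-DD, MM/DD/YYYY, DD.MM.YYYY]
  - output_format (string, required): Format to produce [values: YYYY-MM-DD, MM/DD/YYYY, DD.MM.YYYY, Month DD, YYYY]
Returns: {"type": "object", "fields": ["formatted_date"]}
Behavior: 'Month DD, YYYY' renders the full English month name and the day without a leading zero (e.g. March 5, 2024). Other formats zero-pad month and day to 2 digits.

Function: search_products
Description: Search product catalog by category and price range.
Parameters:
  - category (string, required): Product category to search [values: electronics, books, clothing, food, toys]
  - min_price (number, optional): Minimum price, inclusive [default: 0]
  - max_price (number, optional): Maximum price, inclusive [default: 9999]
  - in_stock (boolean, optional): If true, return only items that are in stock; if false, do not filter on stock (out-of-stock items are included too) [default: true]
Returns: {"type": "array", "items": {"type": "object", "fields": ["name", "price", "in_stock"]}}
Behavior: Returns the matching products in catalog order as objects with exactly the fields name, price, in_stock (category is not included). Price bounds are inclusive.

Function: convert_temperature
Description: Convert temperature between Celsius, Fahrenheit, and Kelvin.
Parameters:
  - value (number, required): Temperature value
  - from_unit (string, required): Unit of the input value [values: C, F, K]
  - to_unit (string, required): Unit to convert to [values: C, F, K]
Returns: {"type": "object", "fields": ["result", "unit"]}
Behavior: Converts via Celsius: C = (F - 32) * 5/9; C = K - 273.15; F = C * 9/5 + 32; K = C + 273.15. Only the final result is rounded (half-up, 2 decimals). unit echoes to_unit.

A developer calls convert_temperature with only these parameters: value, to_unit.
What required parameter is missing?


Required parameters: value, from_unit, to_unit
Provided: value, to_unit
Missing: from_unit
from_unit


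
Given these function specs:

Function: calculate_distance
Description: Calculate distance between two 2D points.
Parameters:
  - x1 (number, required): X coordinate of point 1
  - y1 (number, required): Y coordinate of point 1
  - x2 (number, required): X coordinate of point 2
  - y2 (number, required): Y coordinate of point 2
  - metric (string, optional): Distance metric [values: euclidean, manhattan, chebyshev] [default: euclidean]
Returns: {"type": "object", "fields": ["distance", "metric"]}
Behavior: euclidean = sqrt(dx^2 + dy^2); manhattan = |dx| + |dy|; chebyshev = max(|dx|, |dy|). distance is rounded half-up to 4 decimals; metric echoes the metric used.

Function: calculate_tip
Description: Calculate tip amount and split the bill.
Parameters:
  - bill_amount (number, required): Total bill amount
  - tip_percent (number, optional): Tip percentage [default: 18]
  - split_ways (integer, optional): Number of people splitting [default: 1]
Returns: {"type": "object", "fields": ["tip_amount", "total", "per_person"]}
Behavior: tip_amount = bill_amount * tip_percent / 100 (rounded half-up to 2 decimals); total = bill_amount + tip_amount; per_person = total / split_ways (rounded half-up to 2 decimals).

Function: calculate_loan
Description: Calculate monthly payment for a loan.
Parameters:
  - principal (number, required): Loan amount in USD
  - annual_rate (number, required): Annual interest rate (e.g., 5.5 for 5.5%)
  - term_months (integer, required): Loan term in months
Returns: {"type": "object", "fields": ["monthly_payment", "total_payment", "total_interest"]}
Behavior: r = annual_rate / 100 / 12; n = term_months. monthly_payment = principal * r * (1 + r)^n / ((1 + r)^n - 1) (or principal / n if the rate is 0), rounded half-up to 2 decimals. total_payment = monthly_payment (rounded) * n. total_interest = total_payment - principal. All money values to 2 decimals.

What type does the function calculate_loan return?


The calculate_loan spec declares Returns: {"type": "object", "fields": ["monthly_payment", "total_payment", "total_interest"]}
Type:
object


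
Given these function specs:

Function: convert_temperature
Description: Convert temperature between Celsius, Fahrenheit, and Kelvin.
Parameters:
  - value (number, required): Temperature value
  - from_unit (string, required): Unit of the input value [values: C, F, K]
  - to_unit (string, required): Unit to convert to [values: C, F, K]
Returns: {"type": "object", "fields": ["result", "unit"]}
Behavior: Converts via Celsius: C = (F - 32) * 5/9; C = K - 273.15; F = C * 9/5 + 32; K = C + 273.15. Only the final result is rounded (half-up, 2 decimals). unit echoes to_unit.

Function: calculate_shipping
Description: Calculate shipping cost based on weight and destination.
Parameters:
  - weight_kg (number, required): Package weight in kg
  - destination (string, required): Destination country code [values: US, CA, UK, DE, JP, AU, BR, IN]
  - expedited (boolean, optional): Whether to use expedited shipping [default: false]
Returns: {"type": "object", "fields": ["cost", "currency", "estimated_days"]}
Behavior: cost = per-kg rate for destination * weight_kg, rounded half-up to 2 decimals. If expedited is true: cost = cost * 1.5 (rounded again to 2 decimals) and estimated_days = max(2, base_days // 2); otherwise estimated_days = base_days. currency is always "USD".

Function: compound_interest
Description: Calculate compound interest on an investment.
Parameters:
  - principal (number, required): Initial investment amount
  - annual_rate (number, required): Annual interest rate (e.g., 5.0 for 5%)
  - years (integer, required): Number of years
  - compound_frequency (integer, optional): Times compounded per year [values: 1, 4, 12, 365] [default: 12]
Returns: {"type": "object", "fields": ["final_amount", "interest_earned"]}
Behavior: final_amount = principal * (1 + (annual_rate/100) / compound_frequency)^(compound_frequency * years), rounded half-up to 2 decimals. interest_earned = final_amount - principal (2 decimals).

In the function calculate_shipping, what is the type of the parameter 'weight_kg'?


The calculate_shipping spec declares:
  - weight_kg (number, required): Package weight in kg
Type:
number


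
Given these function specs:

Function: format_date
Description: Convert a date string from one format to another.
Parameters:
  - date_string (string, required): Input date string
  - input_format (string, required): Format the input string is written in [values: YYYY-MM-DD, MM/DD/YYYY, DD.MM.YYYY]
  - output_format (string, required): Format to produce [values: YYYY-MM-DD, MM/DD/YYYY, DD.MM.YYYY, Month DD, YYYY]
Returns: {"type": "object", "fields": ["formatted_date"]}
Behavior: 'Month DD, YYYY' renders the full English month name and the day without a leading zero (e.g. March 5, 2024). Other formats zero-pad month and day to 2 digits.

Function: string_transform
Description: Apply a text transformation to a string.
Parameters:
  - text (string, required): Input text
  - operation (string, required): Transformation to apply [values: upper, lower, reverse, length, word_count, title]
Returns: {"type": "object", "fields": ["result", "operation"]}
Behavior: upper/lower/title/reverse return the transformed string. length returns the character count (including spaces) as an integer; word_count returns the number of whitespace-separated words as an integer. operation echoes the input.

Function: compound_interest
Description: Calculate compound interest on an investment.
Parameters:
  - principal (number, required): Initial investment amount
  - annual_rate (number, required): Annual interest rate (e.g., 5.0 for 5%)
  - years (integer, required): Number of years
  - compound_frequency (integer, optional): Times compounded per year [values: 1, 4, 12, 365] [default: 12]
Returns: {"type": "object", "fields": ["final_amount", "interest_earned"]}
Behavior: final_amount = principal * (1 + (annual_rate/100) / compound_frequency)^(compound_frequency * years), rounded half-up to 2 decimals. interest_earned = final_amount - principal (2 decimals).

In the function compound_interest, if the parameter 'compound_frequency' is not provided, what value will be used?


The compound_interest spec declares:
  - compound_frequency (integer, optional): Times compounded per year [values: 1, 4, 12, 365] [default: 12]
Default:
12


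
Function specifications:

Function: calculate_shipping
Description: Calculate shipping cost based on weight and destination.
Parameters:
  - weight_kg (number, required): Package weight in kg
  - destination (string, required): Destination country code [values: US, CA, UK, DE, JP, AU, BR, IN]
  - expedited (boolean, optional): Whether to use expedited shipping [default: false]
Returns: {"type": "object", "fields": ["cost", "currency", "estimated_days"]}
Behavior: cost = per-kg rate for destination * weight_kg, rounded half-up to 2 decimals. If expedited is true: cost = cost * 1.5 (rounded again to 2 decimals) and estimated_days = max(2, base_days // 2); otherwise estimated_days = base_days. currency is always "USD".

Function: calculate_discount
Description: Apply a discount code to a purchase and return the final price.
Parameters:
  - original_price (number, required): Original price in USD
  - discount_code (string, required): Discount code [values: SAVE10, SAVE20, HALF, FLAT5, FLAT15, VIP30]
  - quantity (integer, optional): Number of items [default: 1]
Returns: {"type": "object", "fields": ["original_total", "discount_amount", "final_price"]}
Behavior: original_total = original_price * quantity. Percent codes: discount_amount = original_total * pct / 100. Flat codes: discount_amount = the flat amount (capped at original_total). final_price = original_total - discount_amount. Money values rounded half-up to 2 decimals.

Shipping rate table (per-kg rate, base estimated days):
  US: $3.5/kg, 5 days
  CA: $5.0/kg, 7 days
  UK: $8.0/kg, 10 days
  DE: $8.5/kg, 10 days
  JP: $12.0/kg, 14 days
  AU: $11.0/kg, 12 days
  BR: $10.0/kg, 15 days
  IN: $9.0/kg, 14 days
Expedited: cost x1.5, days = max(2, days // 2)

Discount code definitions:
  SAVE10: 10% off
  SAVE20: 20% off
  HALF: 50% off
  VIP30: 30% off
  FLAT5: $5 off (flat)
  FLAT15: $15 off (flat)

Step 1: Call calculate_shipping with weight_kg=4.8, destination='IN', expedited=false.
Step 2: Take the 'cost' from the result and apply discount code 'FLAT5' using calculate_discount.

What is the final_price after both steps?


Step 1: calculate_shipping(weight_kg=4.8, destination=IN, expedited=false)
  Rate for IN: $9.0/kg, base 14 days
  cost = 9.0 * 4.8 = 43.2 -> 43.20
  expedited not set/false: estimated_days = 14
  -> cost = 43.20 USD
Step 2: calculate_discount(original_price=43.2, discount_code=FLAT5, quantity=1)
  original_total = 43.2 * 1 = 43.20
  FLAT5 = $5 flat: discount_amount = min(5.00, 43.20) = 5.00
  final_price = 43.20 - 5.00 = 38.20
  -> final_price = 38.20
$38.20


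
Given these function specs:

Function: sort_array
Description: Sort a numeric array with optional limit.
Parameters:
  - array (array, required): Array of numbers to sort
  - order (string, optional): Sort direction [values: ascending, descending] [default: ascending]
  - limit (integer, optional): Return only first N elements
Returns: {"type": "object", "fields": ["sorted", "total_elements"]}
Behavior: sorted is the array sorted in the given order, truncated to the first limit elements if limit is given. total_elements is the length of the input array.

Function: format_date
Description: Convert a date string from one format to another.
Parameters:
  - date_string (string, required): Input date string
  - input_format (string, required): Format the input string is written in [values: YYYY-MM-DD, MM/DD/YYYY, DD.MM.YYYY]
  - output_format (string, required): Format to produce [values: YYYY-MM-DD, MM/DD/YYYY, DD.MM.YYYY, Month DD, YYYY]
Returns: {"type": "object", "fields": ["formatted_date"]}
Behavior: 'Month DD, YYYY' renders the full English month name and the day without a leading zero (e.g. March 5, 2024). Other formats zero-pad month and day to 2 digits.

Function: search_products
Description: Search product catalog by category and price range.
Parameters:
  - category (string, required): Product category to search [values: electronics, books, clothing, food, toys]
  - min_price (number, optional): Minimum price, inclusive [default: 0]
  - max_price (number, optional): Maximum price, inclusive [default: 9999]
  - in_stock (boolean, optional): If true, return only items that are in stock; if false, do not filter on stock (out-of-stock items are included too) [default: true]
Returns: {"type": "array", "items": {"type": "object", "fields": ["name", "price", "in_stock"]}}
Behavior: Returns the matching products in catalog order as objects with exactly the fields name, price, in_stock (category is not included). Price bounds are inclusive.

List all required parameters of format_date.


Parameters of format_date and their required/optional flag:
  date_string: required
  input_format: required
  output_format: required
date_string, input_format, output_format


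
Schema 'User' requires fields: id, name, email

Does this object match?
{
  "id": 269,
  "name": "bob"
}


Checking required fields...
Missing: email
Invalid - missing required field 'email'


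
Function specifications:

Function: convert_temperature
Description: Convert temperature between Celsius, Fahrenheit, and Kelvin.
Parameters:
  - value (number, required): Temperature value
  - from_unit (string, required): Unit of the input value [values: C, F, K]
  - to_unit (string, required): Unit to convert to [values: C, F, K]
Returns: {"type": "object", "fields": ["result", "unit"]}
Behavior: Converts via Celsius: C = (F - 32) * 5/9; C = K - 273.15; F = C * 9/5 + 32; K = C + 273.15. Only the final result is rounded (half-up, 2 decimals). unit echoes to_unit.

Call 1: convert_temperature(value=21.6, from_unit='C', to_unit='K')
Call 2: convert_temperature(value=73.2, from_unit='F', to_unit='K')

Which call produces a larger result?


Call 1:
  Input already in C: 21.6
  To K: 21.6 + 273.15 = 294.75
  Round to 2 decimals: 294.75
  -> 294.75 K
Call 2:
  To C: (73.2 - 32) * 5/9 = 22.888889
  To K: 22.888889 + 273.15 = 296.038889
  Round to 2 decimals: 296.04
  -> 296.04 K
Call 2 (296.04 K)


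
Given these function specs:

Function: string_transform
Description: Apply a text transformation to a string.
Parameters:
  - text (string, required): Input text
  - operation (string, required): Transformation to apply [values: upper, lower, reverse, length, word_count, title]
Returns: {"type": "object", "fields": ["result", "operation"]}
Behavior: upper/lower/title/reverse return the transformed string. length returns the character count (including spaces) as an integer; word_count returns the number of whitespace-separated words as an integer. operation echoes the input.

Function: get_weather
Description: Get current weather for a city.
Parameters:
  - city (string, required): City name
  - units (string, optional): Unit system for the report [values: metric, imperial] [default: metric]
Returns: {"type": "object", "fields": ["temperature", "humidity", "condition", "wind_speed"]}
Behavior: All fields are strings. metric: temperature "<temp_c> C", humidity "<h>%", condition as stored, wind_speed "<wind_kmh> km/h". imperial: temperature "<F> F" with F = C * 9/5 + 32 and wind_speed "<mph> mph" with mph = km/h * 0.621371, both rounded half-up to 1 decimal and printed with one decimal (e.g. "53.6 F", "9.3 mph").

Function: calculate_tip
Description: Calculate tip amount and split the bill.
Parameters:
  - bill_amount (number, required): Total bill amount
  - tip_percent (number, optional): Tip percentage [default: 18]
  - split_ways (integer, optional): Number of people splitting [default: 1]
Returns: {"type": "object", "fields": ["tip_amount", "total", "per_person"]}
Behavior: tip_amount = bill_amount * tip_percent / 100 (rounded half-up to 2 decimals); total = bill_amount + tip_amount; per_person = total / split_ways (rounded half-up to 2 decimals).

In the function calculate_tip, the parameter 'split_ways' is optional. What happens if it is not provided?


The calculate_tip spec declares:
  - split_ways (integer, optional): Number of people splitting [default: 1]
It defaults to 1


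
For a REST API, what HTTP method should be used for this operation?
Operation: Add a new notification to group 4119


GET = read, POST = create, PUT = update/replace, DELETE = remove
This operation is a create.
POST


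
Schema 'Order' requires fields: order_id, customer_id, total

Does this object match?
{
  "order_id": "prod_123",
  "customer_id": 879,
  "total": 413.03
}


Checking required fields... All present.
Valid - all required fields present


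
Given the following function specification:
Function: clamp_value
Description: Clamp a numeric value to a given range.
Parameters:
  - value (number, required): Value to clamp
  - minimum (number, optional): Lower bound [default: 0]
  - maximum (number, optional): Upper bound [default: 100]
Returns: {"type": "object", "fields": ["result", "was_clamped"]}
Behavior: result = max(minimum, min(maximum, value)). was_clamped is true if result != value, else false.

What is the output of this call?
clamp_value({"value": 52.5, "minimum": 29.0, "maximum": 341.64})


result = max(29.0, min(341.64, 52.5)) = max(29.0, 52.5) = 52.5
was_clamped = (52.5 != 52.5) = false
Output:
{"result": 52.5, "was_clamped": false}


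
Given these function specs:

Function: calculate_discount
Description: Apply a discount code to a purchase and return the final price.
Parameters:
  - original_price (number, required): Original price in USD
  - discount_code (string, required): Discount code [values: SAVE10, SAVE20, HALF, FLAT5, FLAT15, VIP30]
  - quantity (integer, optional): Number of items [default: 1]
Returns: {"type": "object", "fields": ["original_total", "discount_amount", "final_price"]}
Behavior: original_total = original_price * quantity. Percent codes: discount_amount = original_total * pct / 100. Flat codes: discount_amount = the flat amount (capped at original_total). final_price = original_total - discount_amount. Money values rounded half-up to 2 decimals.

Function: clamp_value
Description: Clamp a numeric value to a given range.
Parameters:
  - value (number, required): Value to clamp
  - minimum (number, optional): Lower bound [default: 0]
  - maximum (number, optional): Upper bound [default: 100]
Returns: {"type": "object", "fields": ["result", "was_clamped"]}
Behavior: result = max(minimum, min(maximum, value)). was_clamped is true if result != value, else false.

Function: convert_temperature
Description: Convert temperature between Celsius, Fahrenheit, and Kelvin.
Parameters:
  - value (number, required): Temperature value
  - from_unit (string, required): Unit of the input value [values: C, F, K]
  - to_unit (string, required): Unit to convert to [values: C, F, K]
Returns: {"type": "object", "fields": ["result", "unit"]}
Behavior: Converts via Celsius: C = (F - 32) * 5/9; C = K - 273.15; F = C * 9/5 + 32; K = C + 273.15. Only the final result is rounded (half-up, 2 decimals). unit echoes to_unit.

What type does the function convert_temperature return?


The convert_temperature spec declares Returns: {"type": "object", "fields": ["result", "unit"]}
Type:
object


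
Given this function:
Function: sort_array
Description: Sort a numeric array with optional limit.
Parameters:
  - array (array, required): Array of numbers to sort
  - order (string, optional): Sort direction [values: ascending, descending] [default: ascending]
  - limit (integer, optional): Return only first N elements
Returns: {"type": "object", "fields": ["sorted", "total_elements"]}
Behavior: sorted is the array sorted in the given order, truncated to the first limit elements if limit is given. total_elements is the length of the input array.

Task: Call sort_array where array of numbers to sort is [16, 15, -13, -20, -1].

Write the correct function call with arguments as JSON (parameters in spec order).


Mapping each described value to its parameter name:
  'Array of numbers to sort' -> array = [16, 15, -13, -20, -1]
sort_array({"array": [16, 15, -13, -20, -1]})


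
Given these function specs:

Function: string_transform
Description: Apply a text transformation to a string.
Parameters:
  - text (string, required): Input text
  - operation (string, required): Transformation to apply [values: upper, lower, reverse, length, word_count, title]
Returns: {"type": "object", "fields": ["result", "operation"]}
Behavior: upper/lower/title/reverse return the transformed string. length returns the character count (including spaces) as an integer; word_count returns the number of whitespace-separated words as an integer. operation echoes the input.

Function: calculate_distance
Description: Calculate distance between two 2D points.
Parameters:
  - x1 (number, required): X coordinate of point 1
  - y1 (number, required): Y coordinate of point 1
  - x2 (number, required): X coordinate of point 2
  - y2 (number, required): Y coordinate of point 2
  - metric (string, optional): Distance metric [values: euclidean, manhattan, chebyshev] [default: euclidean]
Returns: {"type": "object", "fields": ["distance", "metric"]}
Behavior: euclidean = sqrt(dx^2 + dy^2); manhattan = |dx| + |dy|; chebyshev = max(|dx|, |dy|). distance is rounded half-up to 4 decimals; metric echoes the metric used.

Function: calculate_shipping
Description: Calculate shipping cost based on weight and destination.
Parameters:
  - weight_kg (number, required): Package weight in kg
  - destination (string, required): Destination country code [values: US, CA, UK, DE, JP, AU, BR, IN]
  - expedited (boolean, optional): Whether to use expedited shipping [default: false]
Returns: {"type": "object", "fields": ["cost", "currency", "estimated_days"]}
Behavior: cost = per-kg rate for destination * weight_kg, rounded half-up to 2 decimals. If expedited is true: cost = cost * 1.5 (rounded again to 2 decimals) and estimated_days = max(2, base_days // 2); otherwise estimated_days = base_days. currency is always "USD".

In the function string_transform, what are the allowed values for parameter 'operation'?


The string_transform spec declares:
  - operation (string, required): Transformation to apply [values: upper, lower, reverse, length, word_count, title]
Allowed values:
upper, lower, reverse, length, word_count, title


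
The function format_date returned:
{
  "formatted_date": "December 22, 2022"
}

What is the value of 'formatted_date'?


December 22, 2022


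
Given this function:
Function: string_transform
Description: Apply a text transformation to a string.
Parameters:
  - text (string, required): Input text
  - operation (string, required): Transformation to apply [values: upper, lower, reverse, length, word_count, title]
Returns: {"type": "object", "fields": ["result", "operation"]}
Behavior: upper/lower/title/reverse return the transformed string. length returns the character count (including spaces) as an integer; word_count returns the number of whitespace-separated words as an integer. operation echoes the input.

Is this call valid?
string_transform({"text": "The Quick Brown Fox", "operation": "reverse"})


Checking all required parameters present and types match... All valid.
Valid


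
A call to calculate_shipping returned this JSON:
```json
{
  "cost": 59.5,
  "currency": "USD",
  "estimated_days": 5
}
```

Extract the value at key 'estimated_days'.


5


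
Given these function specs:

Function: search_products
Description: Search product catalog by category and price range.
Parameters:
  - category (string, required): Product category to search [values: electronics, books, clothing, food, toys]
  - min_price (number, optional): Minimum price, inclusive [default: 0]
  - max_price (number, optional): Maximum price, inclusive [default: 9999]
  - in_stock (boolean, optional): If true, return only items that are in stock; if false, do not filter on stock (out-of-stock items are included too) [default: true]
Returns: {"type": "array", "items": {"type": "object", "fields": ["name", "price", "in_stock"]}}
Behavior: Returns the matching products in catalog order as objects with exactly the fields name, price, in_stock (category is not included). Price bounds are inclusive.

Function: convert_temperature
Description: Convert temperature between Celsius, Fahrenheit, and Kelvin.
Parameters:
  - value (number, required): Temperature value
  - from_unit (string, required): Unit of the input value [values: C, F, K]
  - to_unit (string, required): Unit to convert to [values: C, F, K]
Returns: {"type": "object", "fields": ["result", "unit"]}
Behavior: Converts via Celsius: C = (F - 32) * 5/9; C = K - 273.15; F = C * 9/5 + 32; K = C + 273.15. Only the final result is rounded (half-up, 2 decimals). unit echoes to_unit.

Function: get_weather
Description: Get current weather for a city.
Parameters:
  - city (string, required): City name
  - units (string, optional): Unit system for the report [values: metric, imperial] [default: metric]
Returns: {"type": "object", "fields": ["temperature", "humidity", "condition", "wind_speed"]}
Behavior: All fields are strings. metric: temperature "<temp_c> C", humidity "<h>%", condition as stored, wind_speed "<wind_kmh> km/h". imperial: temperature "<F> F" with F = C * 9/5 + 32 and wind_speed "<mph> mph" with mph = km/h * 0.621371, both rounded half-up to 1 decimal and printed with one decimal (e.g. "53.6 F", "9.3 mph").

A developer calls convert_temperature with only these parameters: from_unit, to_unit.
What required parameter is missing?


Required parameters: value, from_unit, to_unit
Provided: from_unit, to_unit
Missing: value
value


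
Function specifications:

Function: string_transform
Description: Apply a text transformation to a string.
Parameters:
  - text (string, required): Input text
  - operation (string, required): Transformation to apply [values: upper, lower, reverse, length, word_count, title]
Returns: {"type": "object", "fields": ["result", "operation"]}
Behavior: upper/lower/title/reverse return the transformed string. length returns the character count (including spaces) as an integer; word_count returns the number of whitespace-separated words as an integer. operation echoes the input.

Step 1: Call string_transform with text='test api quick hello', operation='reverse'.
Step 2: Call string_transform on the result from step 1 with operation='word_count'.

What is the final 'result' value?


Step 1: string_transform(text='test api quick hello', operation='reverse')
  -> result = 'olleh kciuq ipa tset'
Step 2: string_transform(text='olleh kciuq ipa tset', operation='word_count')
  words: olleh, kciuq, ipa, tset -> 4
  -> result = 4
4


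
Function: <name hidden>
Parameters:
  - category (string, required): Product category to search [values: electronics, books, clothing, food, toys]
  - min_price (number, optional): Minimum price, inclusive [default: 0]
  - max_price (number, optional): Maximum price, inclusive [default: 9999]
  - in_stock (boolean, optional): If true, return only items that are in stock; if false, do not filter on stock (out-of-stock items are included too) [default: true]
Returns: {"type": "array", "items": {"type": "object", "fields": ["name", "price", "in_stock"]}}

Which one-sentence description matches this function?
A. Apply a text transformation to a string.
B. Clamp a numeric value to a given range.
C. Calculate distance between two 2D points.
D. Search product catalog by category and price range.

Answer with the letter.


Parameters category, min_price, max_price, in_stock and return "array" fit: Search product catalog by category and price range.
D


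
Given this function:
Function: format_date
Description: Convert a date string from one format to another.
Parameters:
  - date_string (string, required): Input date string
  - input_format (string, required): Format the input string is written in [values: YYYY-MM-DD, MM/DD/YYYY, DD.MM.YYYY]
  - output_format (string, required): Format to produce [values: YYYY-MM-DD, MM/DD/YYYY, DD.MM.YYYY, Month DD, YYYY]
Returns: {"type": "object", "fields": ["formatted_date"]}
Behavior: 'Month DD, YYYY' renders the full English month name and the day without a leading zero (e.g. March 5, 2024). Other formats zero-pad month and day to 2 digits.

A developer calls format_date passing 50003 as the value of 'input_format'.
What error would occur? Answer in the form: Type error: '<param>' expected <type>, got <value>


Spec: 'input_format' is declared as string; 50003 is an integer.
Type error: 'input_format' expected string, got 50003


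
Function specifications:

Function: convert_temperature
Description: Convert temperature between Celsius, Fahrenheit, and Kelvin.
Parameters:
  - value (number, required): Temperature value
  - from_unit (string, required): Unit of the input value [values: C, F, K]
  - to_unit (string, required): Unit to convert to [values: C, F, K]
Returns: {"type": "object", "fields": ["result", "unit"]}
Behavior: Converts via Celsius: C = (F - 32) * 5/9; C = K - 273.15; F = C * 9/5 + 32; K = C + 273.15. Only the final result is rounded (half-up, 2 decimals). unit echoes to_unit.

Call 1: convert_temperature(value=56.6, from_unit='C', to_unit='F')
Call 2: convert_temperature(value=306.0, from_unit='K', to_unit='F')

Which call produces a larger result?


Call 1:
  Input already in C: 56.6
  To F: 56.6 * 9/5 + 32 = 133.88
  Round to 2 decimals: 133.88
  -> 133.88 F
Call 2:
  To C: 306 - 273.15 = 32.85
  To F: 32.85 * 9/5 + 32 = 91.13
  Round to 2 decimals: 91.13
  -> 91.13 F
Call 1 (133.88 F)


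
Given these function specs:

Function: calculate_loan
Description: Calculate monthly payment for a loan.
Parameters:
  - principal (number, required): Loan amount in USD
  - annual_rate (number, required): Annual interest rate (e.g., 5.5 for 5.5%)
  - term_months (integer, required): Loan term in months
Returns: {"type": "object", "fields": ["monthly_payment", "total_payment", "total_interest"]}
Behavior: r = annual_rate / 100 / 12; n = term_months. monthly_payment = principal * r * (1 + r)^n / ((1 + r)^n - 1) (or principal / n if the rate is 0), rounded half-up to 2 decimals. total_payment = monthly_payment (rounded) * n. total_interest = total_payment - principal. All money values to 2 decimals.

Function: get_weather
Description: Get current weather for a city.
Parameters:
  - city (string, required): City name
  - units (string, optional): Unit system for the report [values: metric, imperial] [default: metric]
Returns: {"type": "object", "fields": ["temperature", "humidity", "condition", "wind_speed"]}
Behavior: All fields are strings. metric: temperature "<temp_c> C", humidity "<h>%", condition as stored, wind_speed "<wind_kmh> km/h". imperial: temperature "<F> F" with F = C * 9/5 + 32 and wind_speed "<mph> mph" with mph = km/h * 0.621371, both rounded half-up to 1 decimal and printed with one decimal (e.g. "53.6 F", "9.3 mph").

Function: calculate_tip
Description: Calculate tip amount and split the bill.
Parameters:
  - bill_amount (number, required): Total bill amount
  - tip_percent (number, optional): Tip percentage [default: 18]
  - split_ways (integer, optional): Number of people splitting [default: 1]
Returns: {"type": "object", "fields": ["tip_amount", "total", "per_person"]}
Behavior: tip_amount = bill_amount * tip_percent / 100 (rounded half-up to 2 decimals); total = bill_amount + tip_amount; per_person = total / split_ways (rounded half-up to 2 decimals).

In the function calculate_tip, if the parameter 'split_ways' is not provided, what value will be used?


The calculate_tip spec declares:
  - split_ways (integer, optional): Number of people splitting [default: 1]
Default:
1


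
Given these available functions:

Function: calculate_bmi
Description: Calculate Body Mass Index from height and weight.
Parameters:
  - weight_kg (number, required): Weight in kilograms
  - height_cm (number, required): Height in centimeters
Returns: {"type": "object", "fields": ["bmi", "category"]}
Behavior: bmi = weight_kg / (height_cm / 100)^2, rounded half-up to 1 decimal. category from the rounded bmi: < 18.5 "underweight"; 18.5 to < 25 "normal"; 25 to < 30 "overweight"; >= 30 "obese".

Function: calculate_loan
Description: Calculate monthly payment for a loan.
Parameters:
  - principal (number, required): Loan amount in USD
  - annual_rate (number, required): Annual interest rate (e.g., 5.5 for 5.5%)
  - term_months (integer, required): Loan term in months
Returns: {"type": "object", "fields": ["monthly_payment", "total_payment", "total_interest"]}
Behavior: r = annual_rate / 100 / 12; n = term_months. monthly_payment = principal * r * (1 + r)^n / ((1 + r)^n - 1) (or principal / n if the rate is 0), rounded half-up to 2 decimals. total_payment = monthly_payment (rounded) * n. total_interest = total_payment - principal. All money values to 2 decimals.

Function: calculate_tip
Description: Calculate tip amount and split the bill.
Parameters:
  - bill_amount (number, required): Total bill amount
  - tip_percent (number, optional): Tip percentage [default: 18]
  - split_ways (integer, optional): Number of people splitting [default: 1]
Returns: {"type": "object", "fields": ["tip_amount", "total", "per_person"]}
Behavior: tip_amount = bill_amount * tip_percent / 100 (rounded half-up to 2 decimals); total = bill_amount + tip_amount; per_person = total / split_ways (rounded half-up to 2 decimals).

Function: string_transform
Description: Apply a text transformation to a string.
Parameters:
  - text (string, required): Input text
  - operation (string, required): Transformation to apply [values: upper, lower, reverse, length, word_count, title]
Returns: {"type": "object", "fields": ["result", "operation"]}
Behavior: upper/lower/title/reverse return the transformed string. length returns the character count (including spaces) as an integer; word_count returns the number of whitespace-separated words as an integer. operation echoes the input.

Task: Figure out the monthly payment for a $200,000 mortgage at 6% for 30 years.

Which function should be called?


The task needs a function whose description is: Calculate monthly payment for a loan.
calculate_loan
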